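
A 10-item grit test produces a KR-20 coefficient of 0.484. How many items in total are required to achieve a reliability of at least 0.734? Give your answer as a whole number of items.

30

Spearman-Brown solved for the length factor n:
n = r_target (1 − r_old) / [ r_old (1 − r_target) ]
n = 0.734 × (1 − 0.484) / [ 0.484 × (1 − 0.734) ]
n = 0.378744 / 0.128744 ≈ 2.9418
2.9418 × 10 = 29.42 → 30 items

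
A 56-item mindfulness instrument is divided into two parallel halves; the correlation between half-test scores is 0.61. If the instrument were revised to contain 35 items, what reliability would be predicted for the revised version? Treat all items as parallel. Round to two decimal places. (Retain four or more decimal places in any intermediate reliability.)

Spearman-Brown correction (n = 2): r_full = 2·0.61/(1 + 0.61) = 0.7578
Then adjust to 35 items: n = 35/56 = 0.6250
r_new = n·r_full / (1 + (n − 1)·r_full) = 0.4736 / 0.7158 ≈ 0.6616

0.66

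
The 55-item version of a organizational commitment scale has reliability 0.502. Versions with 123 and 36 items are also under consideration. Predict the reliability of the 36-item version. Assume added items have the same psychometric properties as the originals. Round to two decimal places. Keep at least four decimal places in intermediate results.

The 123-item form is not needed; work directly from the 55-item form with n = 36/55 = 0.6545.
r_{36} = n·r / (1 + (n − 1)·r) = 0.3286 / 0.8266 ≈ 0.3975

0.40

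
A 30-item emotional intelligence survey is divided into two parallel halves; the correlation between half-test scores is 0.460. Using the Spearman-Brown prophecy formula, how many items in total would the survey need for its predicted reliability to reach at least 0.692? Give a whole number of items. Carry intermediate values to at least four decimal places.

40

Corrected full-test reliability: r_full = 2 × 0.460 / (1 + 0.460) ≈ 0.6301
n = r_tgt(1 − r_full) / [r_full(1 − r_tgt)] = 0.692 × 0.3699 / (0.6301 × 0.308) ≈ 1.3190
Items = 1.3190 × 30 ≈ 39.57 → 40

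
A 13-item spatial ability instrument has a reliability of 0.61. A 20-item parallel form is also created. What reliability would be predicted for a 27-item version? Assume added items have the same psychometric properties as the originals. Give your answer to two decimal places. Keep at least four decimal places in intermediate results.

0.76

Only the ratio of lengths matters: n = 27/13 = 2.0769
r_{27} = n·r / (1 + (n − 1)·r) = 1.2669 / 1.6569 ≈ 0.7646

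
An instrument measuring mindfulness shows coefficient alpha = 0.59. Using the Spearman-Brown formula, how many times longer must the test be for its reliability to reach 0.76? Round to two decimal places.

2.20

n = 0.76(1 − 0.59) / [0.59(1 − 0.76)]
n = 0.3116 / 0.1416 ≈ 2.2006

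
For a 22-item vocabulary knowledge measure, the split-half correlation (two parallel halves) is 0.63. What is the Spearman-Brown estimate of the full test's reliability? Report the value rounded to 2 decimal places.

0.77

The full test is twice the length of either half (n = 2).
r_full = 2(0.63) / (1 + 0.63)
r_full = 1.2600 / 1.6300 ≈ 0.7730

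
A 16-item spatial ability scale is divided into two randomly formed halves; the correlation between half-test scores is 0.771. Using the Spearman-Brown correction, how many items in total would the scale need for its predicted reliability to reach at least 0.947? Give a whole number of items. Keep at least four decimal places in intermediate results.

43

r_full = 2(0.771)/(1 + 0.771) = 0.8707
Solve Spearman-Brown for n: n = 0.947(1 − 0.8707) / [0.8707(1 − 0.947)] = 2.6534
Items = 2.6534 × 16 ≈ 42.45 → 43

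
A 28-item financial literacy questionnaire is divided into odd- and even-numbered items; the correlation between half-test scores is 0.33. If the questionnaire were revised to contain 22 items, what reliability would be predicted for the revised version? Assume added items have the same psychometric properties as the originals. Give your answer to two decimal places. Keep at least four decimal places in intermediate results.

0.44

First correct the split-half correlation to full-test reliability: r_full = 2 × 0.33 / (1 + 0.33) ≈ 0.4962
Length factor from 28 to 22 items: n = 22/28 = 0.7857
r_new = n·r_full / (1 + (n − 1)·r_full) = 0.3899 / 0.8937 ≈ 0.4363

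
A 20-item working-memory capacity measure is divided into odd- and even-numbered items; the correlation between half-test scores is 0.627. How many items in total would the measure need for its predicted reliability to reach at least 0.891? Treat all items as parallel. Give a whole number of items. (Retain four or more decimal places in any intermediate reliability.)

r_full = 2(0.627)/(1 + 0.627) = 0.7707
Solve Spearman-Brown for n: n = 0.891(1 − 0.7707) / [0.7707(1 − 0.891)] = 2.4320
Required items = 2.4320 × 20 = 48.64, so 49 items.

49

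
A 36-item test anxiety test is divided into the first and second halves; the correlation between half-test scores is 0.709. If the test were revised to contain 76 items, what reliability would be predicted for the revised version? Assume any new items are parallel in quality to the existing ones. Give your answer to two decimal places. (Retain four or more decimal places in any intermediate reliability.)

0.91

First correct the split-half correlation to full-test reliability: r_full = 2 × 0.709 / (1 + 0.709) ≈ 0.8297
Length factor from 36 to 76 items: n = 76/36 = 2.1111
r_new = n·r_full / (1 + (n − 1)·r_full) = 1.7516 / 1.9219 ≈ 0.9114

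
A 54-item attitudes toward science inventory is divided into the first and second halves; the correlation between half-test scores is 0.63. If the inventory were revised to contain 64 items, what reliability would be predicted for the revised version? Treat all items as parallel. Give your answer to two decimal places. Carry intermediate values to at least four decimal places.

First correct the split-half correlation to full-test reliability: r_full = 2 × 0.63 / (1 + 0.63) ≈ 0.7730
Then adjust to 64 items: n = 64/54 = 1.1852
r_new = n·r_full / (1 + (n − 1)·r_full) = 0.9162 / 1.1432 ≈ 0.8014

0.80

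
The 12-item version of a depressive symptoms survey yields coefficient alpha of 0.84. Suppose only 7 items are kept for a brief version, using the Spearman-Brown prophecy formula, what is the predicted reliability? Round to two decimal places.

0.75

Length ratio n = 7/12 = 0.5833
r_new = (0.5833 × 0.84) / (1 + (0.5833 − 1) × 0.84)
r_new = 0.4900 / 0.6500 ≈ 0.7538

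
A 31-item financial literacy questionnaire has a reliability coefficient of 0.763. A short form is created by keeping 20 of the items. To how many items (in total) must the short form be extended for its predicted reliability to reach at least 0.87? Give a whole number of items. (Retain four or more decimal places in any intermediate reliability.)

65

First, r for the 20-item form: n = 20/31 = 0.6452, so r_20 = 0.6452·0.763/(1 + (0.6452 − 1)·0.763) = 0.6750
Then solve for n' with r_old = 0.6750, r_target = 0.87: n' = 0.87(1 − 0.6750)/[0.6750(1 − 0.87)] = 3.2222
Items = 3.2222 × 20 ≈ 64.44 → 65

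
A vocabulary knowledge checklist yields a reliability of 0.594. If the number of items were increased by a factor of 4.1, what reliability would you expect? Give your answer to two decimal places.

By Spearman-Brown, r_new = n r / (1 + (n − 1) r).
r_new = 4.1·0.594 / [1 + (4.1 − 1)·0.594]
r_new = 2.4354 / 2.8414 ≈ 0.8571

0.86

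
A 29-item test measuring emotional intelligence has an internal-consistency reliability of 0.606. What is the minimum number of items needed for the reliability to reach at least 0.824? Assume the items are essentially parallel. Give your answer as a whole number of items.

n = [0.824 × 0.394] / [0.606 × 0.176]
  = 0.324656 / 0.106656 = 3.0440
3.0440 × 29 = 88.28 → 89 items

89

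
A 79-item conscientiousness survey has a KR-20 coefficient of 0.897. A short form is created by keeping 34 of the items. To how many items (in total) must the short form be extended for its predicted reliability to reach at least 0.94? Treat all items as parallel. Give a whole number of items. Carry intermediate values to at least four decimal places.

143

First, r for the 34-item form: n = 34/79 = 0.4304, so r_34 = 0.4304·0.897/(1 + (0.4304 − 1)·0.897) = 0.7894
Then solve for n' with r_old = 0.7894, r_target = 0.94: n' = 0.94(1 − 0.7894)/[0.7894(1 − 0.94)] = 4.1796
Total items = 4.1796 × 34 = 142.11, rounded up to 143.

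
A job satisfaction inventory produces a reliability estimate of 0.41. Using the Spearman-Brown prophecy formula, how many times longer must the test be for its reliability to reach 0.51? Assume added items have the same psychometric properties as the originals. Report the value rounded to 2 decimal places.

1.50

n = [0.51 × 0.59] / [0.41 × 0.49]
n = 0.3009 / 0.2009 ≈ 1.4978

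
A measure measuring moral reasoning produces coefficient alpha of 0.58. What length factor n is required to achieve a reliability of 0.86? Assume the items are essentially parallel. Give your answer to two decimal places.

Spearman-Brown solved for the length factor n:
n = r*(1 − r) / [ r (1 − r*) ]
n = [0.86 × 0.42] / [0.58 × 0.14]
n = 0.3612 / 0.0812 ≈ 4.4483

4.45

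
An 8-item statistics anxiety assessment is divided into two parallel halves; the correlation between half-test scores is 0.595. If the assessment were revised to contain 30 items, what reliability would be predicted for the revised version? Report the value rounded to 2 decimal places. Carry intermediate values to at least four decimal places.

First correct the split-half correlation to full-test reliability: r_full = 2 × 0.595 / (1 + 0.595) ≈ 0.7461
Length factor from 8 to 30 items: n = 30/8 = 3.7500
r_new = n·r_full / (1 + (n − 1)·r_full) = 2.7979 / 3.0518 ≈ 0.9168

0.92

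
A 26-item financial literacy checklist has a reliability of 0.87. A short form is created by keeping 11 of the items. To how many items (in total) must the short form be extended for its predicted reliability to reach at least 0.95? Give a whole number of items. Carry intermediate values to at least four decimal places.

Short-form reliability: n = 11/26 = 0.4231; r_11 = n·r/(1+(n−1)r) ≈ 0.7390
Length factor from the short form to reach 0.95: n' = 0.95(1 − 0.7390) / [0.7390(1 − 0.95)] ≈ 6.7104
Total items = 6.7104 × 11 = 73.81, rounded up to 74.

74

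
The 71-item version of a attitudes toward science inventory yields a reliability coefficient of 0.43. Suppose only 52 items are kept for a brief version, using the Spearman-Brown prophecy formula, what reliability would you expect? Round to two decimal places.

The new length is 52/71 = 0.7324 times the old.
Apply the Spearman-Brown prophecy formula, r' = nr / [1 + (n − 1)r]:
r_new = (0.7324 × 0.43) / (1 + (0.7324 − 1) × 0.43)
r_new = 0.3149 / 0.8849 ≈ 0.3559

0.36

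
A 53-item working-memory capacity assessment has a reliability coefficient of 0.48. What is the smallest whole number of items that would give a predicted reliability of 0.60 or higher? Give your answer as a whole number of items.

n = [0.60 × 0.52] / [0.48 × 0.40]
  = 0.3120 / 0.1920 = 1.6250
Items needed = n × 53 = 1.6250 × 53 ≈ 86.12 → round up to 87

87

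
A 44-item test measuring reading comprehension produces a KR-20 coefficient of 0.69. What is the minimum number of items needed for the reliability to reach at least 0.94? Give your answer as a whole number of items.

310

n = [0.94 × 0.31] / [0.69 × 0.06]
  = 0.2914 / 0.0414 = 7.0386
Items needed = n × 44 = 7.0386 × 44 ≈ 309.70 → round up to 310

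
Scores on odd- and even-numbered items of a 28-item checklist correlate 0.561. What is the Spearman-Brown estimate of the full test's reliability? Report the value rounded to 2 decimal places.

The full test is twice the length of either half (n = 2).
r_full = 2r_hh / (1 + r_hh) = 2 × 0.561 / (1 + 0.561)
       = 1.1220 / 1.5610 = 0.7188

0.72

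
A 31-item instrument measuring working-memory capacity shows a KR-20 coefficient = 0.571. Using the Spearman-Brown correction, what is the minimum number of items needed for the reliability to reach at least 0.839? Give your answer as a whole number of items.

Rearranging the Spearman-Brown formula for n,
n = r_target (1 − r_old) / [ r_old (1 − r_target) ]
n = [0.839 × 0.429] / [0.571 × 0.161]
n = 0.359931 / 0.091931 ≈ 3.9152
So the test needs 3.9152 × 31 ≈ 121.37 items; rounding up, 122.

122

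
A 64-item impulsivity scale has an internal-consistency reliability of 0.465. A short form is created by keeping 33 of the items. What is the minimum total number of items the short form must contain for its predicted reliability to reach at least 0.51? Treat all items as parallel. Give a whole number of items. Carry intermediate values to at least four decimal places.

First, r for the 33-item form: n = 33/64 = 0.5156, so r_33 = 0.5156·0.465/(1 + (0.5156 − 1)·0.465) = 0.3095
Then solve for n' with r_old = 0.3095, r_target = 0.51: n' = 0.51(1 − 0.3095)/[0.3095(1 − 0.51)] = 2.3221
Items = 2.3221 × 33 ≈ 76.63 → 77

77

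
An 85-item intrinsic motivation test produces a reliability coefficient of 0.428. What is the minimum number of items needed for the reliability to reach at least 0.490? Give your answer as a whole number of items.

110

Spearman-Brown solved for the length factor n:
n = r_target (1 − r_old) / [ r_old (1 − r_target) ]
n = [0.490 × 0.572] / [0.428 × 0.510]
  = 0.280280 / 0.218280 = 1.2840
Items needed = n × 85 = 1.2840 × 85 ≈ 109.14 → round up to 110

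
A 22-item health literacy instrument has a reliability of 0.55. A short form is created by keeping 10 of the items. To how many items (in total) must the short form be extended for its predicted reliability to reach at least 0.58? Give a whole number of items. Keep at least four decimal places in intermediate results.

25

Short-form reliability: n = 10/22 = 0.4545; r_10 = n·r/(1+(n−1)r) ≈ 0.3571
Then solve for n' with r_old = 0.3571, r_target = 0.58: n' = 0.58(1 − 0.3571)/[0.3571(1 − 0.58)] = 2.4862
Total items = 2.4862 × 10 = 24.86, rounded up to 25.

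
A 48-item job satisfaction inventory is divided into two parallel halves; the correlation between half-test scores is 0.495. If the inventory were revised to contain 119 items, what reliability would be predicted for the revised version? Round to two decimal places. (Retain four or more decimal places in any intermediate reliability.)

0.83

First correct the split-half correlation to full-test reliability: r_full = 2 × 0.495 / (1 + 0.495) ≈ 0.6622
Length factor from 48 to 119 items: n = 119/48 = 2.4792
r_new = n·r_full / (1 + (n − 1)·r_full) = 1.6417 / 1.9795 ≈ 0.8294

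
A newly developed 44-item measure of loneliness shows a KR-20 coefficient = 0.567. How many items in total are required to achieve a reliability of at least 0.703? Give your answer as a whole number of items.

n = [0.703 × 0.433] / [0.567 × 0.297]
n = 0.304399 / 0.168399 ≈ 1.8076
So the test needs 1.8076 × 44 ≈ 79.53 items; rounding up, 80.

80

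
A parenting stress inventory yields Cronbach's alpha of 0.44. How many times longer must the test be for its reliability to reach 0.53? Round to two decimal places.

1.44

n = 0.53(1 − 0.44) / [0.44(1 − 0.53)]
n = 0.2968 / 0.2068 ≈ 1.4352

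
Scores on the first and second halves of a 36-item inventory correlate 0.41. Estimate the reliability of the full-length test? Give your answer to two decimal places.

Each half is half the length of the full test, so the full test is n = 2 times a half.
r_full = 2r_hh / (1 + r_hh) = 2 × 0.41 / (1 + 0.41)
       = 0.8200 / 1.4100 = 0.5816

0.58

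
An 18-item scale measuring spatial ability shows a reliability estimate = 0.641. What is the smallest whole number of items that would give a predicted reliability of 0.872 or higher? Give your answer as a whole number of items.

Spearman-Brown solved for the length factor n:
n = r*(1 − r) / [ r (1 − r*) ]
n = 0.872 × (1 − 0.641) / [ 0.641 × (1 − 0.872) ]
  = 0.313048 / 0.082048 = 3.8154
So the test needs 3.8154 × 18 ≈ 68.68 items; rounding up, 69.

69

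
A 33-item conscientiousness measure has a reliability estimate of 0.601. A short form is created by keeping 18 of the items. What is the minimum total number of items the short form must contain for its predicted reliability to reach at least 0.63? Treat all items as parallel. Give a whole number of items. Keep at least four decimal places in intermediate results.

38

Short-form reliability: n = 18/33 = 0.5455; r_18 = n·r/(1+(n−1)r) ≈ 0.4511
Then solve for n' with r_old = 0.4511, r_target = 0.63: n' = 0.63(1 − 0.4511)/[0.4511(1 − 0.63)] = 2.0719
Total items = 2.0719 × 18 = 37.29, rounded up to 38.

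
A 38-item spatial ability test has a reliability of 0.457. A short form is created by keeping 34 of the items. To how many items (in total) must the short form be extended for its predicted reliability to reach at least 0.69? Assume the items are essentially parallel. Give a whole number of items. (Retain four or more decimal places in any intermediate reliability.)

First, r for the 34-item form: n = 34/38 = 0.8947, so r_34 = 0.8947·0.457/(1 + (0.8947 − 1)·0.457) = 0.4295
Then solve for n' with r_old = 0.4295, r_target = 0.69: n' = 0.69(1 − 0.4295)/[0.4295(1 − 0.69)] = 2.9565
Total items = 2.9565 × 34 = 100.52, rounded up to 101.

101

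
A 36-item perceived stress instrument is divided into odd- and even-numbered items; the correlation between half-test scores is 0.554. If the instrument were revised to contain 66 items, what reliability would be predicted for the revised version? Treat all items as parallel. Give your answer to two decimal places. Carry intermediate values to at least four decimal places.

First correct the split-half correlation to full-test reliability: r_full = 2 × 0.554 / (1 + 0.554) ≈ 0.7130
Length factor from 36 to 66 items: n = 66/36 = 1.8333
r_new = n·r_full / (1 + (n − 1)·r_full) = 1.3071 / 1.5941 ≈ 0.8200

0.82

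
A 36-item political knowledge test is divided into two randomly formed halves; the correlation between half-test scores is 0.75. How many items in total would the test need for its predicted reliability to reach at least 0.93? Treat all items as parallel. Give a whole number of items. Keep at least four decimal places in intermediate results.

80

Corrected full-test reliability: r_full = 2 × 0.75 / (1 + 0.75) ≈ 0.8571
n = r_tgt(1 − r_full) / [r_full(1 − r_tgt)] = 0.93 × 0.1429 / (0.8571 × 0.07) ≈ 2.2151
Items = 2.2151 × 36 ≈ 79.74 → 80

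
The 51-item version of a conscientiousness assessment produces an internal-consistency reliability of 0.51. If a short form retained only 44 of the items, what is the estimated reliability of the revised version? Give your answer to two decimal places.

0.47

n = 44/51 = 0.8627
By Spearman-Brown, r_new = n r / (1 + (n − 1) r).
r_new = 0.8627·0.51 / [1 + (0.8627 − 1)·0.51]
     = 0.4400 / 0.9300 = 0.4731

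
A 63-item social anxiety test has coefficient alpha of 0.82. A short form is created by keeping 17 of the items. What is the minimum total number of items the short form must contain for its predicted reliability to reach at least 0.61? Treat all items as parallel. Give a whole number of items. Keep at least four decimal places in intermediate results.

First, r for the 17-item form: n = 17/63 = 0.2698, so r_17 = 0.2698·0.82/(1 + (0.2698 − 1)·0.82) = 0.5514
Length factor from the short form to reach 0.61: n' = 0.61(1 − 0.5514) / [0.5514(1 − 0.61)] ≈ 1.2725
Items = 1.2725 × 17 ≈ 21.63 → 22

22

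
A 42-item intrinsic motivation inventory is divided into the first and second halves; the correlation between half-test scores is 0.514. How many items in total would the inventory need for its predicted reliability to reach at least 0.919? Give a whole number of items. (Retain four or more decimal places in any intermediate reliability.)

226

r_full = 2(0.514)/(1 + 0.514) = 0.6790
Solve Spearman-Brown for n: n = 0.919(1 − 0.6790) / [0.6790(1 − 0.919)] = 5.3637
Items = 5.3637 × 42 ≈ 225.28 → 226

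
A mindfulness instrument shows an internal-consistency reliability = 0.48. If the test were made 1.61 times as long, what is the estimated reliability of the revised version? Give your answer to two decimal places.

Apply the Spearman-Brown prophecy formula, r' = nr / [1 + (n − 1)r]:
r_new = 1.61·0.48 / [1 + (1.61 − 1)·0.48]
     = 0.7728 / 1.2928 = 0.5978

0.60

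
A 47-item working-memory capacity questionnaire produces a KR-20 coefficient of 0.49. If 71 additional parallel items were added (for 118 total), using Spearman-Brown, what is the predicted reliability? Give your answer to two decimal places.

0.71

Length ratio n = 118/47 = 2.5106
Spearman-Brown: r_new = n·r / (1 + (n − 1)·r)
r_new = (2.5106 × 0.49) / (1 + (2.5106 − 1) × 0.49)
r_new = 1.2302 / 1.7402 ≈ 0.7069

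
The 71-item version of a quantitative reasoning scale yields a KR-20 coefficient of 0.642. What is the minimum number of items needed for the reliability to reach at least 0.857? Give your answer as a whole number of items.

238

n = 0.857(1 − 0.642) / [0.642(1 − 0.857)]
n = 0.306806 / 0.091806 ≈ 3.3419
3.3419 × 71 = 237.27 → 238 items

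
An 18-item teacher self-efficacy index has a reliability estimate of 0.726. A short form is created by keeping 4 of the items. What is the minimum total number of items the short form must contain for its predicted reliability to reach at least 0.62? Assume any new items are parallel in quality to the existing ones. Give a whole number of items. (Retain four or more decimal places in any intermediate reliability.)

First, r for the 4-item form: n = 4/18 = 0.2222, so r_4 = 0.2222·0.726/(1 + (0.2222 − 1)·0.726) = 0.3706
Then solve for n' with r_old = 0.3706, r_target = 0.62: n' = 0.62(1 − 0.3706)/[0.3706(1 − 0.62)] = 2.7710
Items = 2.7710 × 4 ≈ 11.08 → 12

12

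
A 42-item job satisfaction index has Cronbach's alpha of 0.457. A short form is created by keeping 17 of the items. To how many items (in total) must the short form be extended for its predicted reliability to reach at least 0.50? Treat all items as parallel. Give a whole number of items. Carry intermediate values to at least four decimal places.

50

Short-form reliability: n = 17/42 = 0.4048; r_17 = n·r/(1+(n−1)r) ≈ 0.2541
Then solve for n' with r_old = 0.2541, r_target = 0.50: n' = 0.50(1 − 0.2541)/[0.2541(1 − 0.50)] = 2.9355
Total items = 2.9355 × 17 = 49.90, rounded up to 50.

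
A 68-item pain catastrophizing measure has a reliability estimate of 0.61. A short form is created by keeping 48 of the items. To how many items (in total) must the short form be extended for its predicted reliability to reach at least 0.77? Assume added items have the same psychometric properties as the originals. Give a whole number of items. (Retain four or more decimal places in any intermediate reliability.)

Short-form reliability: n = 48/68 = 0.7059; r_48 = n·r/(1+(n−1)r) ≈ 0.5247
Length factor from the short form to reach 0.77: n' = 0.77(1 − 0.5247) / [0.5247(1 − 0.77)] ≈ 3.0326
Total items = 3.0326 × 48 = 145.56, rounded up to 146.

146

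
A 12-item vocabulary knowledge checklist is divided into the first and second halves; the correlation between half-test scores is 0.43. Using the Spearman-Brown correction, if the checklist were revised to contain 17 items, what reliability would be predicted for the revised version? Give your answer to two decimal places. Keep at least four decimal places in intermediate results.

0.68

Spearman-Brown correction (n = 2): r_full = 2·0.43/(1 + 0.43) = 0.6014
Length factor from 12 to 17 items: n = 17/12 = 1.4167
r_new = n·r_full / (1 + (n − 1)·r_full) = 0.8520 / 1.2506 ≈ 0.6813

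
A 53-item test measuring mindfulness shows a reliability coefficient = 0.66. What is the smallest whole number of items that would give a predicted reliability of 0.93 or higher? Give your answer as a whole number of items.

Spearman-Brown solved for the length factor n:
n = r*(1 − r) / [ r (1 − r*) ]
n = [0.93 × 0.34] / [0.66 × 0.07]
  = 0.3162 / 0.0462 = 6.8442
So the test needs 6.8442 × 53 ≈ 362.74 items; rounding up, 363.

363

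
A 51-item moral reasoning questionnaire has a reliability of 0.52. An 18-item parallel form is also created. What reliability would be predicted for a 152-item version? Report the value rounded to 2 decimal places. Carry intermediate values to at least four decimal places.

0.76

Only the ratio of lengths matters: n = 152/51 = 2.9804
r_{152} = n·r / (1 + (n − 1)·r) = 1.5498 / 2.0298 ≈ 0.7635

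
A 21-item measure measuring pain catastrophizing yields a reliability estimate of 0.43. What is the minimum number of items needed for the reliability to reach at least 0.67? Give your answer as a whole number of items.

n = [0.67 × 0.57] / [0.43 × 0.33]
n = 0.3819 / 0.1419 ≈ 2.6913
So the test needs 2.6913 × 21 ≈ 56.52 items; rounding up, 57.

57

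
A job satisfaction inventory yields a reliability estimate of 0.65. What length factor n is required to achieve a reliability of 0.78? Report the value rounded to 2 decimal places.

n = 0.78(1 − 0.65) / [0.65(1 − 0.78)]
n = 0.2730 / 0.1430 ≈ 1.9091

1.91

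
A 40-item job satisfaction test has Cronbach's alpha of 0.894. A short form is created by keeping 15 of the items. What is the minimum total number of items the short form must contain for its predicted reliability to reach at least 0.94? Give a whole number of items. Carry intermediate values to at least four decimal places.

75

Short-form reliability: n = 15/40 = 0.3750; r_15 = n·r/(1+(n−1)r) ≈ 0.7598
Length factor from the short form to reach 0.94: n' = 0.94(1 − 0.7598) / [0.7598(1 − 0.94)] ≈ 4.9528
Total items = 4.9528 × 15 = 74.29, rounded up to 75.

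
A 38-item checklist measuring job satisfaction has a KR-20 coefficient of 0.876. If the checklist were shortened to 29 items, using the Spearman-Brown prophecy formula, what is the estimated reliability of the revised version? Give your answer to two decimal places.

0.84

n = 29/38 = 0.7632
Spearman-Brown: r_new = n·r / (1 + (n − 1)·r)
r_new = (0.7632 × 0.876) / (1 + (0.7632 − 1) × 0.876)
     = 0.6686 / 0.7926 = 0.8436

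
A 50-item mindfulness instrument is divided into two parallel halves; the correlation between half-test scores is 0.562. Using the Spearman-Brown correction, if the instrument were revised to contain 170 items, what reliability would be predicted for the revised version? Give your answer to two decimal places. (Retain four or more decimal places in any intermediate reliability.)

0.90

Spearman-Brown correction (n = 2): r_full = 2·0.562/(1 + 0.562) = 0.7196
Length factor from 50 to 170 items: n = 170/50 = 3.4000
r_new = n·r_full / (1 + (n − 1)·r_full) = 2.4466 / 2.7270 ≈ 0.8972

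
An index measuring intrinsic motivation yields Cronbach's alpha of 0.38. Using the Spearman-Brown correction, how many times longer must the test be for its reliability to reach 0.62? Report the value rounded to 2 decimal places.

2.66

Invert Spearman-Brown to solve for n:
n = r_target (1 − r_old) / [ r_old (1 − r_target) ]
n = 0.62 × (1 − 0.38) / [ 0.38 × (1 − 0.62) ]
n = 0.3844 / 0.1444 ≈ 2.6620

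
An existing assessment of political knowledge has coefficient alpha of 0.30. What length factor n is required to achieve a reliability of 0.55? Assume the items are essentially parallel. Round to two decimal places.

2.85

n = 0.55(1 − 0.30) / [0.30(1 − 0.55)]
  = 0.3850 / 0.1350 = 2.8519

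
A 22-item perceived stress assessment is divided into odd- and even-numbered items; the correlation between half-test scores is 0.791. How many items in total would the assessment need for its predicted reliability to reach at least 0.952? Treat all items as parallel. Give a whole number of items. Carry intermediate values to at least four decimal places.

Corrected full-test reliability: r_full = 2 × 0.791 / (1 + 0.791) ≈ 0.8833
n = r_tgt(1 − r_full) / [r_full(1 − r_tgt)] = 0.952 × 0.1167 / (0.8833 × 0.048) ≈ 2.6203
Required items = 2.6203 × 22 = 57.65, so 58 items.

58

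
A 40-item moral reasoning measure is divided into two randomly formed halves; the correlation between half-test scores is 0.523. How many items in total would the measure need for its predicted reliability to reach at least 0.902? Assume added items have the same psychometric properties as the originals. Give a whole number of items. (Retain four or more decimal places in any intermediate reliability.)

r_full = 2(0.523)/(1 + 0.523) = 0.6868
Solve Spearman-Brown for n: n = 0.902(1 − 0.6868) / [0.6868(1 − 0.902)] = 4.1973
Required items = 4.1973 × 40 = 167.89, so 168 items.

168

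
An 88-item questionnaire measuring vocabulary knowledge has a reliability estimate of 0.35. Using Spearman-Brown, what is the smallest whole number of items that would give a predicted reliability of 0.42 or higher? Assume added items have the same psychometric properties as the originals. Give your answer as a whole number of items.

Rearranging the Spearman-Brown formula for n,
n = r_target (1 − r_old) / [ r_old (1 − r_target) ]
n = 0.42(1 − 0.35) / [0.35(1 − 0.42)]
  = 0.2730 / 0.2030 = 1.3448
Items needed = n × 88 = 1.3448 × 88 ≈ 118.34 → round up to 119

119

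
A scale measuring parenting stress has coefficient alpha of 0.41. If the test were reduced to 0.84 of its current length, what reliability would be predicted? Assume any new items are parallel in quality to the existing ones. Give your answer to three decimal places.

r_new = (0.84 × 0.41) / (1 + (0.84 − 1) × 0.41)
     = 0.3444 / 0.9344 = 0.3686

0.369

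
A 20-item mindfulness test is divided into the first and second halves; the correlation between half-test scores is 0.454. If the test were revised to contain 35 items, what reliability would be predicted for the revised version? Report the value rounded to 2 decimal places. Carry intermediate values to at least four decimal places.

0.74

Spearman-Brown correction (n = 2): r_full = 2·0.454/(1 + 0.454) = 0.6245
Length factor from 20 to 35 items: n = 35/20 = 1.7500
r_new = n·r_full / (1 + (n − 1)·r_full) = 1.0929 / 1.4684 ≈ 0.7443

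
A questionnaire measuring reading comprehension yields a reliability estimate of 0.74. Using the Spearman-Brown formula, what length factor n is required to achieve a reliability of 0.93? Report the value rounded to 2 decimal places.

n = 0.93 × (1 − 0.74) / [ 0.74 × (1 − 0.93) ]
n = 0.2418 / 0.0518 ≈ 4.6680

4.67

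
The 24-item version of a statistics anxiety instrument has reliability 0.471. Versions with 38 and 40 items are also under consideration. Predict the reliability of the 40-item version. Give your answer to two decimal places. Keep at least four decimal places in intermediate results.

The 38-item form is not needed; work directly from the 24-item form with n = 40/24 = 1.6667.
r_{40} = n·r / (1 + (n − 1)·r) = 0.7850 / 1.3140 ≈ 0.5974

0.60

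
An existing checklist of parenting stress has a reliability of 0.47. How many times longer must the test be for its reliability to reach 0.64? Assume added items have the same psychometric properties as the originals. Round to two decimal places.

2.00

Rearranging the Spearman-Brown formula for n,
n = r_target (1 − r_old) / [ r_old (1 − r_target) ]
n = 0.64(1 − 0.47) / [0.47(1 − 0.64)]
  = 0.3392 / 0.1692 = 2.0047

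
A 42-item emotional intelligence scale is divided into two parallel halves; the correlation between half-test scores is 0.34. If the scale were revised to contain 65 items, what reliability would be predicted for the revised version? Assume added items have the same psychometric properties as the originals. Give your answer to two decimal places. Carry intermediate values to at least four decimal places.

0.61

Full-test reliability from the split-half r: r_full = 2(0.34)/(1 + 0.34) = 0.5075
Then adjust to 65 items: n = 65/42 = 1.5476
r_new = n·r_full / (1 + (n − 1)·r_full) = 0.7854 / 1.2779 ≈ 0.6146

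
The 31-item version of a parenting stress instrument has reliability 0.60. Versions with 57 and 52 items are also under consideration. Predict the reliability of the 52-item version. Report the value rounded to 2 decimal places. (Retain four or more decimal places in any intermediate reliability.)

The 57-item form is not needed; work directly from the 31-item form with n = 52/31 = 1.6774.
r_{52} = n·r / (1 + (n − 1)·r) = 1.0064 / 1.4064 ≈ 0.7156

0.72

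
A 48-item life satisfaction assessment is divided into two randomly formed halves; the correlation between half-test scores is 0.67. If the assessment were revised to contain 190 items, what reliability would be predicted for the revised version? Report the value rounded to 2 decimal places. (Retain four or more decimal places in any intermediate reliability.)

0.94

Spearman-Brown correction (n = 2): r_full = 2·0.67/(1 + 0.67) = 0.8024
Length factor from 48 to 190 items: n = 190/48 = 3.9583
r_new = n·r_full / (1 + (n − 1)·r_full) = 3.1761 / 3.3737 ≈ 0.9414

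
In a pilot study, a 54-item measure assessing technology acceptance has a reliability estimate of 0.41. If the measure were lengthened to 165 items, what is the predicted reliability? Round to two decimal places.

n = 165/54 = 3.0556
By Spearman-Brown, r_new = n r / (1 + (n − 1) r).
r_new = 3.0556·0.41 / [1 + (3.0556 − 1)·0.41]
     = 1.2528 / 1.8428 = 0.6798

0.68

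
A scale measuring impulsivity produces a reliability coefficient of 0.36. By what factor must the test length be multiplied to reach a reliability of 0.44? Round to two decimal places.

1.40

Rearranging the Spearman-Brown formula for n,
n = r*(1 − r) / [ r (1 − r*) ]
n = 0.44(1 − 0.36) / [0.36(1 − 0.44)]
  = 0.2816 / 0.2016 = 1.3968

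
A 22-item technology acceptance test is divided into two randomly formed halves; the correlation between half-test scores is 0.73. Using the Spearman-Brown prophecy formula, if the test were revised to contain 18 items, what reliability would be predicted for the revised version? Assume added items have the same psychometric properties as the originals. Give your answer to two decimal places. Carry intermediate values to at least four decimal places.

First correct the split-half correlation to full-test reliability: r_full = 2 × 0.73 / (1 + 0.73) ≈ 0.8439
Then adjust to 18 items: n = 18/22 = 0.8182
r_new = n·r_full / (1 + (n − 1)·r_full) = 0.6905 / 0.8466 ≈ 0.8156

0.82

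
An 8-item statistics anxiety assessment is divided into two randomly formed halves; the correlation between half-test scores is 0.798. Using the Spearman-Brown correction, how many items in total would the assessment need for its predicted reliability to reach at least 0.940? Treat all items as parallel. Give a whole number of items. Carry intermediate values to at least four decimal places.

16

Corrected full-test reliability: r_full = 2 × 0.798 / (1 + 0.798) ≈ 0.8877
n = r_tgt(1 − r_full) / [r_full(1 − r_tgt)] = 0.940 × 0.1123 / (0.8877 × 0.060) ≈ 1.9819
Required items = 1.9819 × 8 = 15.86, so 16 items.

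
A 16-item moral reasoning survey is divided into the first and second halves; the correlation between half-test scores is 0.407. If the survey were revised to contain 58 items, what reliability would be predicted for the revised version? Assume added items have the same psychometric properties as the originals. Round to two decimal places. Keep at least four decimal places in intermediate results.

0.83

First correct the split-half correlation to full-test reliability: r_full = 2 × 0.407 / (1 + 0.407) ≈ 0.5785
Length factor from 16 to 58 items: n = 58/16 = 3.6250
r_new = n·r_full / (1 + (n − 1)·r_full) = 2.0971 / 2.5186 ≈ 0.8326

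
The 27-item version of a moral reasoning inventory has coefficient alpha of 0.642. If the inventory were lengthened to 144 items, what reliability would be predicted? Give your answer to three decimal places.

0.905

The new length is 144/27 = 5.3333 times the old.
r_new = 5.3333·0.642 / [1 + (5.3333 − 1)·0.642]
r_new = 3.4240 / 3.7820 ≈ 0.9053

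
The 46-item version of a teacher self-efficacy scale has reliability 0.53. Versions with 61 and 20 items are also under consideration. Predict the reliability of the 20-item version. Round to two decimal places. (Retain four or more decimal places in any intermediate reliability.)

0.33

Only the ratio of lengths matters: n = 20/46 = 0.4348
r_{20} = n·r / (1 + (n − 1)·r) = 0.2304 / 0.7004 ≈ 0.3290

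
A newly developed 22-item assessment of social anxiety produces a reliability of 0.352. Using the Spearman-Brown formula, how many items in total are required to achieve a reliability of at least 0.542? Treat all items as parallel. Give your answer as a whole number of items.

Spearman-Brown solved for the length factor n:
n = r_target (1 − r_old) / [ r_old (1 − r_target) ]
n = 0.542 × (1 − 0.352) / [ 0.352 × (1 − 0.542) ]
n = 0.351216 / 0.161216 ≈ 2.1785
So the test needs 2.1785 × 22 ≈ 47.93 items; rounding up, 48.

48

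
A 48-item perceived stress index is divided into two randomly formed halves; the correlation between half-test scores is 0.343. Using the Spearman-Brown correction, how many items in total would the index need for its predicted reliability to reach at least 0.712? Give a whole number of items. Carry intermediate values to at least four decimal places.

114

Corrected full-test reliability: r_full = 2 × 0.343 / (1 + 0.343) ≈ 0.5108
Solve Spearman-Brown for n: n = 0.712(1 − 0.5108) / [0.5108(1 − 0.712)] = 2.3677
Required items = 2.3677 × 48 = 113.65, so 114 items.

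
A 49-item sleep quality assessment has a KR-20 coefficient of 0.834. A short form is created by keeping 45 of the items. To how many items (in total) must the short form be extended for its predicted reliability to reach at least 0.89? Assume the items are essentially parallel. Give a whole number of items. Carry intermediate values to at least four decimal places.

First, r for the 45-item form: n = 45/49 = 0.9184, so r_45 = 0.9184·0.834/(1 + (0.9184 − 1)·0.834) = 0.8219
Length factor from the short form to reach 0.89: n' = 0.89(1 − 0.8219) / [0.8219(1 − 0.89)] ≈ 1.7532
Total items = 1.7532 × 45 = 78.89, rounded up to 79.

79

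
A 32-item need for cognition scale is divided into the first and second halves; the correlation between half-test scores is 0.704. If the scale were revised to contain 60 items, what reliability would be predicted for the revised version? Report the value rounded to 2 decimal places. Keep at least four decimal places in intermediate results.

Spearman-Brown correction (n = 2): r_full = 2·0.704/(1 + 0.704) = 0.8263
Then adjust to 60 items: n = 60/32 = 1.8750
r_new = n·r_full / (1 + (n − 1)·r_full) = 1.5493 / 1.7230 ≈ 0.8992

0.90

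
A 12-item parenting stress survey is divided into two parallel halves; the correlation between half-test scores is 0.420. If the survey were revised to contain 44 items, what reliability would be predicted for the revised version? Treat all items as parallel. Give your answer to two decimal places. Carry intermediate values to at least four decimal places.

0.84

Full-test reliability from the split-half r: r_full = 2(0.420)/(1 + 0.420) = 0.5915
Then adjust to 44 items: n = 44/12 = 3.6667
r_new = n·r_full / (1 + (n − 1)·r_full) = 2.1689 / 2.5774 ≈ 0.8415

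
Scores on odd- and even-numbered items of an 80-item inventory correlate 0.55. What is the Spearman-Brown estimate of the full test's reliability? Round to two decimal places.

r_full = 2(0.55) / (1 + 0.55)
r_full = 1.1000 / 1.5500 ≈ 0.7097

0.71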